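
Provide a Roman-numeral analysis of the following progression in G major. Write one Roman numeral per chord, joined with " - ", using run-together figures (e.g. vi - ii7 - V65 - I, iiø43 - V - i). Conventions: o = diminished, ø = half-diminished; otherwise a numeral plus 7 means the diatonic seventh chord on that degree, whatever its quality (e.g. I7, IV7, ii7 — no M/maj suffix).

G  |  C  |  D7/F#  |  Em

G has root G, degree 1 in G major, so I.
C: root C is the subdominant; major triad there is IV.
D7/F#: root D is the dominant; dominant seventh chord there is V65.
Em has root E, degree 6 in G major, so vi.

I - IV - V65 - vi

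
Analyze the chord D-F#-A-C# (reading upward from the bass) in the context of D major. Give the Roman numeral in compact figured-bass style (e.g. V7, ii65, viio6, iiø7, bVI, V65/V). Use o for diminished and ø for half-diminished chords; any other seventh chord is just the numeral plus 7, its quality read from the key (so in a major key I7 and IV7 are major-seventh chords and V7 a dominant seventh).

I7

Stacked in thirds the chord is D-F#-A-C#: a major seventh chord on D.
In D major, D is the tonic; the diatonic major seventh chord there is I7.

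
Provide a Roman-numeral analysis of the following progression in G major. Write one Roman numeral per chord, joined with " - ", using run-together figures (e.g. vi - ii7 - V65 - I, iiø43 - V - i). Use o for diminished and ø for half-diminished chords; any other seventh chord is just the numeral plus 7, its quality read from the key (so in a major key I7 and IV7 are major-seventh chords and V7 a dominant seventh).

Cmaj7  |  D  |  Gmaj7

IV7 - V - I7

Cmaj7: root C is the subdominant; major seventh chord there is IV7.
D has root D, degree 5 in G major, so V.
Gmaj7: major seventh chord on G = scale degree 1 → I7.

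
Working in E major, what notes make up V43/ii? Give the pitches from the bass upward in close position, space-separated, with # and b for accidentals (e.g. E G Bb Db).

V43/ii is a secondary dominant — the dominant seventh of ii. ii in E major is F#, so the applied chord's root is C#, a perfect fifth above.
Building a dominant seventh chord on C# gives C#-E#-G#-B.
With the 43 figure the chord is in second inversion; from the bass G# upward in close position it reads G#-B-C#-E#.

G# B C# E#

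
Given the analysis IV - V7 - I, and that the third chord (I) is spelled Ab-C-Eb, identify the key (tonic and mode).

I is given as Ab-C-Eb — a major triad with root Ab.
If Ab is scale degree 1 and the mode makes that degree carry a major triad, the tonic is Ab and the mode is major.

Ab major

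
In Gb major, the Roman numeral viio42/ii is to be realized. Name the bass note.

Fb

The applied chord viio42/ii is rooted on G: G-Bb-Db-Fb.
The figure 42 means third inversion — the seventh is in the bass.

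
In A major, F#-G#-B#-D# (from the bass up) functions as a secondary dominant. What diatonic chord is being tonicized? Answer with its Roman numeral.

iii

The chord is a dominant seventh chord on G#.
A dominant resolves down a perfect fifth: G# → C#. In A major, C# is scale degree 3, i.e. iii.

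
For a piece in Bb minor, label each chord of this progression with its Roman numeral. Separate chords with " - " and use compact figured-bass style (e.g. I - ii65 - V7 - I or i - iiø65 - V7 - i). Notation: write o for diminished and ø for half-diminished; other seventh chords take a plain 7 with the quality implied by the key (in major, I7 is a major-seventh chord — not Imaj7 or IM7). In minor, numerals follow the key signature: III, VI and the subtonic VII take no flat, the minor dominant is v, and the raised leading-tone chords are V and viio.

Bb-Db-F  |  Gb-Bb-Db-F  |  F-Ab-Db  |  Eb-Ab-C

Bb-Db-F: root Bb is the tonic; minor triad there is i.
Gb-Bb-Db-F: root Gb is the submediant; major seventh chord there is VI7.
F-Ab-Db has root Db, degree 3 in Bb minor, so III6.
Eb-Ab-C: root Ab is the subtonic; major triad there is VII64.

i - VI7 - III6 - VII64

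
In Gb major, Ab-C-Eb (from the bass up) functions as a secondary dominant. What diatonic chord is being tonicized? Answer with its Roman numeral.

V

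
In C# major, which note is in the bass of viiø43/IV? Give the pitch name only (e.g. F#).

B

The applied chord viiø43/IV is rooted on E#: E#-G#-B-D#.
The figure 43 means second inversion — the fifth is in the bass.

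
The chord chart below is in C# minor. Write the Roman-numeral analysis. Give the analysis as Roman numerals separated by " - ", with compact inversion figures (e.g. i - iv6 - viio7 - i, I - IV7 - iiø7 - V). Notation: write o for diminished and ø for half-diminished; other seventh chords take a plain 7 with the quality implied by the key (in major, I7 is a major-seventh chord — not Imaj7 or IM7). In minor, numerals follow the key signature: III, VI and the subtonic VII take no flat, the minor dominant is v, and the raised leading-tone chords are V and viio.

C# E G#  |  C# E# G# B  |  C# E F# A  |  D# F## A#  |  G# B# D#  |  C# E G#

C#-E-G#: root C# is the tonic; minor triad there is i.
C#-E#-G#-B: a dominant seventh chord on C#, the applied dominant of iv → V7/iv.
C#-E-F#-A: minor seventh chord on F# = scale degree 4 → iv43.
D#-F##-A# is the secondary dominant of V (major triad on D#): V/V.
G#-B#-D#: major triad on G# = scale degree 5 → V.
C#-E-G#: root C# is the tonic; minor triad there is i.

i - V7/iv - iv43 - V/V - V - i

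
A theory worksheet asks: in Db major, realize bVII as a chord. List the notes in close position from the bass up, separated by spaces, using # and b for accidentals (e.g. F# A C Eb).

Cb Eb Gb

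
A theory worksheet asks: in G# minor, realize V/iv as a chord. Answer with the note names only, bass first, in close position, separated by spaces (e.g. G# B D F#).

G# B# D#

V/iv is a secondary dominant — the dominant triad of iv. iv in G# minor is C#, so the applied chord's root is G#, a perfect fifth above.
Building a major triad on G# gives G#-B#-D#.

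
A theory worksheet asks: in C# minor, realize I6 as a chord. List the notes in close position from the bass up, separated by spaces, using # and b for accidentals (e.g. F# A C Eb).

E# G# C#

Scale degree 1 in C# minor is C#; here the chord built on it is altered to a major triad. I6 is the major tonic (Picardy third), borrowed from the parallel major.
So the chord is C#-E#-G#.
With the 6 figure the chord is in first inversion; from the bass E# upward in close position it reads E#-G#-C#.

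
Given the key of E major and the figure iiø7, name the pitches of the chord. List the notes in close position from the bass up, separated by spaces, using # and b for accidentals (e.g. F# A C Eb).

iiø7 is the half-diminished supertonic seventh, borrowed from the parallel minor. In E major that root is F#.
So the chord is F#-A-C-E, a half-diminished seventh chord.

F# A C E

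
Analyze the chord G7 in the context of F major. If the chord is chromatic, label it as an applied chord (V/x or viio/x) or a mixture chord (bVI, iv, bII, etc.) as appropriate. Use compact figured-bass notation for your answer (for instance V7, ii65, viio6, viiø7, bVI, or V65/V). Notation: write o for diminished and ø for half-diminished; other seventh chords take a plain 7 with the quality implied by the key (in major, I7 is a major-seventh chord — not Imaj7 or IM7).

V7/V

Stacked in thirds the chord is G-B-D-F: a dominant seventh chord on G.
G is not a diatonic chord root with this quality in F major, but it lies a perfect fifth above C (V), so the chord functions as an applied dominant of V.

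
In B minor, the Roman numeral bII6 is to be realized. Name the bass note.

bII in B minor has root C; the chord is C-E-G.
The figure 6 means first inversion — the third is in the bass.

E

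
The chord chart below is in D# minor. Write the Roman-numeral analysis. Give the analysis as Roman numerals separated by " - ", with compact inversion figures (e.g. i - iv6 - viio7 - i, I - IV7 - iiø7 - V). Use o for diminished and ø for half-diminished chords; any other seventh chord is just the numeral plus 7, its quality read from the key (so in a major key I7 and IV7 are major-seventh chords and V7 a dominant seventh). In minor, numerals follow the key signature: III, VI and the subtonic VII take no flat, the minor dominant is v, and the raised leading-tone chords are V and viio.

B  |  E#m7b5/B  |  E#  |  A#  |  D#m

VI - iiø43 - V/V - V - i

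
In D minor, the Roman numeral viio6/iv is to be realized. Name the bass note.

A

The applied chord viio6/iv is rooted on F#: F#-A-C.
The figure 6 means first inversion — the third is in the bass.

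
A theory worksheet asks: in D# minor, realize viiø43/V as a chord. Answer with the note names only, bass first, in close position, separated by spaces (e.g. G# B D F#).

D# F## G## B#

The slash marks an applied leading-tone chord: viio of V. In D# minor, V is A#, so the leading tone to it is G##, a half step below.
Building a half-diminished seventh chord on G## gives G##-B#-D#-F##.
The figured bass 43 indicates second inversion, placing the fifth (D#) in the bass: D#-F##-G##-B#.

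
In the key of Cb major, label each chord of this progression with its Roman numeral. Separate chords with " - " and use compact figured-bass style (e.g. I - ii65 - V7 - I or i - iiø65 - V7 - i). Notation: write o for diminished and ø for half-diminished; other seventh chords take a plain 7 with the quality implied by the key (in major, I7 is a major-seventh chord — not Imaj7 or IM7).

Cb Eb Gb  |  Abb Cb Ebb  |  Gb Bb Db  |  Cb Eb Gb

Cb-Eb-Gb: major triad on Cb = scale degree 1 → I.
Abb-Cb-Ebb is non-diatonic — bVI, a mixture chord from Cb minor.
Gb-Bb-Db: major triad on Gb = scale degree 5 → V.
Cb-Eb-Gb: root Cb is the tonic; major triad there is I.

I - bVI - V - I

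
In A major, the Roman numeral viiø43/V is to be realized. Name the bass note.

A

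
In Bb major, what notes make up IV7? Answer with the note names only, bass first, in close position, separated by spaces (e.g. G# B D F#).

Eb G Bb D

In Bb major, the fourth degree is Eb, and the diatonic chord built there is a major seventh chord.
Stacking thirds from Eb gives Eb-G-Bb-D.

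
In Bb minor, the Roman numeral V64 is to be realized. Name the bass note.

V in Bb minor has root F; the chord is F-A-C.
The figure 64 means second inversion — the fifth is in the bass.

C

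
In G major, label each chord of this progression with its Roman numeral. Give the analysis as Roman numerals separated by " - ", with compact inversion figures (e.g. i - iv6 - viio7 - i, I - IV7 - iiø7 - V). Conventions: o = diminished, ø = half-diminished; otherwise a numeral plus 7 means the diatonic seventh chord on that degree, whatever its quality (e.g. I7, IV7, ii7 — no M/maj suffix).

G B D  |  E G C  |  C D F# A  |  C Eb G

I - IV6 - V42 - iv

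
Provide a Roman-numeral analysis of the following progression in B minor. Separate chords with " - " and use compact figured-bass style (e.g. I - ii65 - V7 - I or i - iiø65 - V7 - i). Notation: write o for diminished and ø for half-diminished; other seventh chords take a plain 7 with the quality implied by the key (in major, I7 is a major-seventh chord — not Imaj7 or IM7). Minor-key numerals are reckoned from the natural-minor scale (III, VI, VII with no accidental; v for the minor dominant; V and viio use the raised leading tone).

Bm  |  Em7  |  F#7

i - iv7 - V7

Bm has root B, degree 1 in B minor, so i.
Em7: minor seventh chord on E = scale degree 4 → iv7.
F#7: dominant seventh chord on F# = scale degree 5 → V7.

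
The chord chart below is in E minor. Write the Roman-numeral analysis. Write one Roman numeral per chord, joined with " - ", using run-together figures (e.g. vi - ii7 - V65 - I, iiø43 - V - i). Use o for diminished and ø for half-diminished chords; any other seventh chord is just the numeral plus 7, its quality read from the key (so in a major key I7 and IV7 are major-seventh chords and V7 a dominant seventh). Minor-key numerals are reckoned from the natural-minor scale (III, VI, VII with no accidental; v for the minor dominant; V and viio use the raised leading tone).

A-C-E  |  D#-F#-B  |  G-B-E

iv - V6 - i6

A-C-E: root A is the subdominant; minor triad there is iv.
D#-F#-B: major triad on B = scale degree 5 → V6.
G-B-E: root E is the tonic; minor triad there is i6.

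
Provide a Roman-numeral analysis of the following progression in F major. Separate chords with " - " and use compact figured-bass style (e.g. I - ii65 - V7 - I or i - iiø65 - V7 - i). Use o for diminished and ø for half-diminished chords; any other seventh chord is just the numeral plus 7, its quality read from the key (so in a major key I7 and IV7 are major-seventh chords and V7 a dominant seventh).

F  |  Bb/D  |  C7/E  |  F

F: root F is the tonic; major triad there is I.
Bb/D: major triad on Bb = scale degree 4 → IV6.
C7/E: root C is the dominant; dominant seventh chord there is V65.
F has root F, degree 1 in F major, so I.

I - IV6 - V65 - I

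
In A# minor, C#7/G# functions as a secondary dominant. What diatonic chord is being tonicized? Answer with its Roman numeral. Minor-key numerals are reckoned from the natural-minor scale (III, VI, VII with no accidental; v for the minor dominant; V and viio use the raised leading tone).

VI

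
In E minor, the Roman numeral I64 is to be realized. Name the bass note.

B

I in E minor has root E; the chord is E-G#-B.
The figure 64 means second inversion — the fifth is in the bass.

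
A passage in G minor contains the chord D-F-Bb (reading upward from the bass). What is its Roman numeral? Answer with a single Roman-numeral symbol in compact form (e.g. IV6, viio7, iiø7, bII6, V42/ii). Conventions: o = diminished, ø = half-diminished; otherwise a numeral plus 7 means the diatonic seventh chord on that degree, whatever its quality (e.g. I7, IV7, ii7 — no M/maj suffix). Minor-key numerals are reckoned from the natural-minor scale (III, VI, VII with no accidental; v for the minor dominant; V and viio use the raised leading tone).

III6

The pitches Bb-D-F form a major triad rooted on Bb.
Bb is scale degree 3 in G minor, and a major triad on that degree is written III.
With D in the bass the chord is in first inversion, so the figured bass is 6.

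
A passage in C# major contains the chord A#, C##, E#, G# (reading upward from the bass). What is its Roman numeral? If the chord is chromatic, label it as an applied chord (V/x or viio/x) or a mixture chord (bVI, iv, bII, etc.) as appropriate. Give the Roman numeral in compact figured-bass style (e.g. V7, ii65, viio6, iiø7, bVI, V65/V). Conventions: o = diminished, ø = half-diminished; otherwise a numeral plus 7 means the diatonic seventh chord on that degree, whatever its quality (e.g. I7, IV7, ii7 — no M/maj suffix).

V7/ii

The pitches A#-C##-E#-G# form a dominant seventh chord rooted on A#.
A# is not a diatonic chord root with this quality in C# major, but it lies a perfect fifth above D# (ii), so the chord functions as an applied dominant of ii.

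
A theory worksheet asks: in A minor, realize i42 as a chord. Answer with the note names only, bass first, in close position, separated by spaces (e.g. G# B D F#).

G A C E

In A minor, the first degree is A, and the diatonic chord built there is a minor seventh chord.
That chord is spelled A-C-E-G.
The figured bass 42 indicates third inversion, placing the seventh (G) in the bass: G-A-C-E.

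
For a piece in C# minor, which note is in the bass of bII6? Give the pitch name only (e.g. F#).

bII in C# minor has root D; the chord is D-F#-A.
The figure 6 means first inversion — the third is in the bass.

F#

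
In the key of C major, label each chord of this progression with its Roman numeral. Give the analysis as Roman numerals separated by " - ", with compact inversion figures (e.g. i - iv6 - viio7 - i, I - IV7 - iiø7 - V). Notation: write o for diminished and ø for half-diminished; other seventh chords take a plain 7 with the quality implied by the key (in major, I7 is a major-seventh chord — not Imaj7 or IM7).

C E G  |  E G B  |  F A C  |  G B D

I - iii - IV - V

C-E-G: root C is the tonic; major triad there is I.
E-G-B: root E is the mediant; minor triad there is iii.
F-A-C has root F, degree 4 in C major, so IV.
G-B-D: root G is the dominant; major triad there is V.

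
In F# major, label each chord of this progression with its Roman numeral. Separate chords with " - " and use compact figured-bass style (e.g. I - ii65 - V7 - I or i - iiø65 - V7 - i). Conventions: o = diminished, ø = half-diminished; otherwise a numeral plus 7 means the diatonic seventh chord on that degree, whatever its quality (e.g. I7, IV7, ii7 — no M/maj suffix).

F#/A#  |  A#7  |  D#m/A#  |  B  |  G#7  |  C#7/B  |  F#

F#/A# has root F#, degree 1 in F# major, so I6.
A#7 is the secondary dominant of vi (dominant seventh chord on A#): V7/vi.
D#m/A#: root D# is the submediant; minor triad there is vi64.
B: major triad on B = scale degree 4 → IV.
G#7: chromatic; G# is V of V, so V7/V.
C#7/B: dominant seventh chord on C# = scale degree 5 → V42.
F#: major triad on F# = scale degree 1 → I.

I6 - V7/vi - vi64 - IV - V7/V - V42 - I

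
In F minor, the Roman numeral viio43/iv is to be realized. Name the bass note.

Eb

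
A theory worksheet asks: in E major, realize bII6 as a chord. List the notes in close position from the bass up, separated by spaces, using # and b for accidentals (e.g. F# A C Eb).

Scale degree 2 in E major is F#; lowering it a half step gives F. bII6 is the Neapolitan sixth — a major triad on the lowered second degree, here in its customary first inversion.
So the chord is F-A-C.
The figured bass 6 indicates first inversion, placing the third (A) in the bass: A-C-F.

A C F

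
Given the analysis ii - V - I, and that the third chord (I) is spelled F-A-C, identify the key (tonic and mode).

The anchor chord is a major triad on F, labeled I.
If F is scale degree 1 and the mode makes that degree carry a major triad, the tonic is F and the mode is major.

F major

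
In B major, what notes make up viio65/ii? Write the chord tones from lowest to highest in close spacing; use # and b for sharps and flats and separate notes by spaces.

viio65/ii is a secondary leading-tone chord. The target ii is C# in B major; the applied chord is rooted a semitone below, on B#.
Building a fully diminished seventh chord on B# gives B#-D#-F#-A.
With the 65 figure the chord is in first inversion; from the bass D# upward in close position it reads D#-F#-A-B#.

D# F# A B#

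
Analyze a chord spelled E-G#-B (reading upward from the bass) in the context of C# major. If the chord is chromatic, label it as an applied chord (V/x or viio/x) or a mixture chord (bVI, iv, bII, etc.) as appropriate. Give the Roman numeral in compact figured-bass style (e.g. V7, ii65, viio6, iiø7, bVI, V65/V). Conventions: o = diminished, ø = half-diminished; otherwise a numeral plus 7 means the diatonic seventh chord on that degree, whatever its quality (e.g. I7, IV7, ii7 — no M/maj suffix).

bIII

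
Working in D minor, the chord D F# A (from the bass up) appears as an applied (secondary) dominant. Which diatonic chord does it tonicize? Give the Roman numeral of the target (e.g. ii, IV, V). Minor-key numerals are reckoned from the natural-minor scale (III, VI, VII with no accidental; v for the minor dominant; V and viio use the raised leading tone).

iv

The chord is a major triad on D.
A dominant resolves down a perfect fifth: D → G. In D minor, G is scale degree 4, i.e. iv.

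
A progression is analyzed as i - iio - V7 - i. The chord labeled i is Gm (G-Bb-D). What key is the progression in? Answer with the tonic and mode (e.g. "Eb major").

G minor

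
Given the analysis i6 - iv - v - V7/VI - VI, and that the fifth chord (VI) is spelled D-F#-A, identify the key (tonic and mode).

F# minor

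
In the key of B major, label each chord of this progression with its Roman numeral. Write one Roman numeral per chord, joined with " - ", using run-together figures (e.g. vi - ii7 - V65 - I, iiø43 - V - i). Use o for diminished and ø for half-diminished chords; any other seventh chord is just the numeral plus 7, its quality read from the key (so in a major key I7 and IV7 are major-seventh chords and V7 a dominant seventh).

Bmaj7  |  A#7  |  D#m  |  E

Bmaj7: root B is the tonic; major seventh chord there is I7.
A#7 is the secondary dominant of iii (dominant seventh chord on A#): V7/iii.
D#m has root D#, degree 3 in B major, so iii.
E has root E, degree 4 in B major, so IV.

I7 - V7/iii - iii - IV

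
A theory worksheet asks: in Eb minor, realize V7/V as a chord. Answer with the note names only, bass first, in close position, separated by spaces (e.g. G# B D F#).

V7/V is a secondary dominant — the dominant seventh of V. V in Eb minor is Bb, so the applied chord's root is F, a perfect fifth above.
Building a dominant seventh chord on F gives F-A-C-Eb.

F A C Eb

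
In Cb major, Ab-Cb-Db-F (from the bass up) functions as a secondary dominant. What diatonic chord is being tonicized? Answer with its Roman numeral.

The chord is a dominant seventh chord on Db.
A dominant resolves down a perfect fifth: Db → Gb. In Cb major, Gb is scale degree 5, i.e. V.

V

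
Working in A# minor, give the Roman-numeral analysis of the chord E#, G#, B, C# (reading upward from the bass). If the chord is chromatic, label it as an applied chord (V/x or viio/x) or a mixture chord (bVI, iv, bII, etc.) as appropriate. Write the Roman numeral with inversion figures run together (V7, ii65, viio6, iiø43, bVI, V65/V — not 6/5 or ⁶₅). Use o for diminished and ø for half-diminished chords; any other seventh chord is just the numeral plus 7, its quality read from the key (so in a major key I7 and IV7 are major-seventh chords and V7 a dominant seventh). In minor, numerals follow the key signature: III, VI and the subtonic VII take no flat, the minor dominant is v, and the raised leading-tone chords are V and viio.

Stacked in thirds the chord is C#-E#-G#-B: a dominant seventh chord on C#.
C# is not a diatonic chord root with this quality in A# minor, but it lies a perfect fifth above F# (VI), so the chord functions as an applied dominant of VI.
With E# in the bass the chord is in first inversion, so the figured bass is 65.

V65/VI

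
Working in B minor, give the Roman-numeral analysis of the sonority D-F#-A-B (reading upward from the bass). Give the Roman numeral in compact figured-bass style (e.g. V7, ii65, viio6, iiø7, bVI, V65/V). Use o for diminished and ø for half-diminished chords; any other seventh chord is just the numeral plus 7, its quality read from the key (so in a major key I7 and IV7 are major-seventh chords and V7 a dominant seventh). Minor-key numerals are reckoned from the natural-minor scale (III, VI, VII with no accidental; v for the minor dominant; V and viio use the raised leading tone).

i65

Stacked in thirds the chord is B-D-F#-A: a minor seventh chord on B.
In B minor, B is the tonic; the diatonic minor seventh chord there is i7.
With D in the bass the chord is in first inversion, so the figured bass is 65.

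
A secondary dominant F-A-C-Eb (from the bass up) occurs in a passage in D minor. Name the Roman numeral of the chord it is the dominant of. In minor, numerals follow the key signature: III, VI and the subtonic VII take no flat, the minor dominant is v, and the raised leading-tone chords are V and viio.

The chord is a dominant seventh chord on F.
A dominant resolves down a perfect fifth: F → Bb. In D minor, Bb is scale degree 6, i.e. VI.

VI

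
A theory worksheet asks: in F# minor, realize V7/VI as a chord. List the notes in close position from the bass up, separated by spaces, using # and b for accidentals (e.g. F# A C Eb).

A C# E G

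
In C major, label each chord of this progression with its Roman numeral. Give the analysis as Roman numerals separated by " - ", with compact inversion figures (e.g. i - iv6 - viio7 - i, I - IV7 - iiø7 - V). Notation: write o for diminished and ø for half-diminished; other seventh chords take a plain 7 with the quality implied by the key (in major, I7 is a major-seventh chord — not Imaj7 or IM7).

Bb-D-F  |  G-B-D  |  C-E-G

bVII - V - I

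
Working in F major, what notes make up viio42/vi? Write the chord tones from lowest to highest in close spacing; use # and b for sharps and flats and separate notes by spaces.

Bb C# E G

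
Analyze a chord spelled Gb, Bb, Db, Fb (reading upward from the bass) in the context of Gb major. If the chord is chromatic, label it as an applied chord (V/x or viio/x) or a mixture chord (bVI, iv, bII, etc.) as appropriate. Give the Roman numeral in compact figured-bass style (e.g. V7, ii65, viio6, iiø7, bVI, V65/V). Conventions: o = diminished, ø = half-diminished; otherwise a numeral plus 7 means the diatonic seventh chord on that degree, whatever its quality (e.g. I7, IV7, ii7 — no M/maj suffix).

The pitches Gb-Bb-Db-Fb form a dominant seventh chord rooted on Gb.
Gb is not a diatonic chord root with this quality in Gb major, but it lies a perfect fifth above Cb (IV), so the chord functions as an applied dominant of IV.

V7/IV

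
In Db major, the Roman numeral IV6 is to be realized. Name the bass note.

IV in Db major has root Gb; the chord is Gb-Bb-Db.
The figure 6 means first inversion — the third is in the bass.

Bb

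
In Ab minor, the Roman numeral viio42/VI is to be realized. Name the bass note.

The applied chord viio42/VI is rooted on Eb: Eb-Gb-Bbb-Dbb.
The figure 42 means third inversion — the seventh is in the bass.

Dbb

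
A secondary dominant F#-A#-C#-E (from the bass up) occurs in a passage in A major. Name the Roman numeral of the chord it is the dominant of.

ii

The chord is a dominant seventh chord on F#.
A dominant resolves down a perfect fifth: F# → B. In A major, B is scale degree 2, i.e. ii.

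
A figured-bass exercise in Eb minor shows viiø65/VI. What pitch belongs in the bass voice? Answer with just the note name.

The applied chord viiø65/VI is rooted on Bb: Bb-Db-Fb-Ab.
The figure 65 means first inversion — the third is in the bass.

Db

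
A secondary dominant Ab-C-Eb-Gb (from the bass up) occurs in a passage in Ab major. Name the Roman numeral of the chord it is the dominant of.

IV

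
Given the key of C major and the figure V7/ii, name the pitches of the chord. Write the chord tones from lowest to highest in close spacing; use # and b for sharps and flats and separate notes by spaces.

A C# E G

The slash means an applied dominant: we want the dominant of ii. In C major, ii is D minor, and its dominant is built on A.
Building a dominant seventh chord on A gives A-C#-E-G.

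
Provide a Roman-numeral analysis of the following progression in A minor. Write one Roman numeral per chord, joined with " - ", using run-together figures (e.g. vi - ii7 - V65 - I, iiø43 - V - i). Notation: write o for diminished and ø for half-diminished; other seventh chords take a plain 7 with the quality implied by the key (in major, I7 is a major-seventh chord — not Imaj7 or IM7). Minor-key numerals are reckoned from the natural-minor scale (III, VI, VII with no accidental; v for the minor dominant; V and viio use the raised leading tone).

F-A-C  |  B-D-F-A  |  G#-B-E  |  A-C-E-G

VI - iiø7 - V6 - i7

F-A-C: major triad on F = scale degree 6 → VI.
B-D-F-A has root B, degree 2 in A minor, so iiø7.
G#-B-E has root E, degree 5 in A minor, so V6.
A-C-E-G: minor seventh chord on A = scale degree 1 → i7.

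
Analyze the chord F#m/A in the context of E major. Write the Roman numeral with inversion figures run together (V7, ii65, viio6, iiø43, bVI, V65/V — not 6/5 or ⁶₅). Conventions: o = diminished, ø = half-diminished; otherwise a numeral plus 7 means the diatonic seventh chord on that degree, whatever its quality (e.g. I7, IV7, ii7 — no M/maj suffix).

The pitches F#-A-C# form a minor triad rooted on F#.
In E major, F# is the supertonic; the diatonic minor triad there is ii.
With A in the bass the chord is in first inversion, so the figured bass is 6.

ii6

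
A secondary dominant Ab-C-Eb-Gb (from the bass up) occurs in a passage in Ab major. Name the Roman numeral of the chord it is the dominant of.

IV

The chord is a dominant seventh chord on Ab.
A dominant resolves down a perfect fifth: Ab → Db. In Ab major, Db is scale degree 4, i.e. IV.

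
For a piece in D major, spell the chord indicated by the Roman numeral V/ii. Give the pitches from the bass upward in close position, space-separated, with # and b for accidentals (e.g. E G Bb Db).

The slash means an applied dominant: we want the dominant of ii. In D major, ii is E minor, and its dominant is built on B.
Building a major triad on B gives B-D#-F#.

B D# F#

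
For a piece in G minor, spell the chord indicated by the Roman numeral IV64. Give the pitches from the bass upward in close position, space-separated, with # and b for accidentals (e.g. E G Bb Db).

IV64 is the major subdominant, borrowed from the parallel major. In G minor that root is C.
So the chord is C-E-G.
The figured bass 64 indicates second inversion, placing the fifth (G) in the bass: G-C-E.

G C E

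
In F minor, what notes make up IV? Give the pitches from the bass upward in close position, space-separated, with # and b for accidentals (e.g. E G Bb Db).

Bb D F

Scale degree 4 in F minor is Bb; here the chord built on it is altered to a major triad. IV is the major subdominant, borrowed from the parallel major.
So the chord is Bb-D-F.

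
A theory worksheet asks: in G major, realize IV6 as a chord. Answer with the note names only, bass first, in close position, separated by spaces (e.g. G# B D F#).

The numeral's case and figure indicate a major triad. In G major its root, the fourth degree, is C.
Stacking thirds from C gives C-E-G.
The figured bass 6 indicates first inversion, placing the third (E) in the bass: E-G-C.

E G C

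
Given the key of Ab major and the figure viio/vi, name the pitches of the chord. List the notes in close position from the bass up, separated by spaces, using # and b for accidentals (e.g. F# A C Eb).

E G Bb

The slash marks an applied leading-tone chord: viio of vi. In Ab major, vi is F, so the leading tone to it is E, a half step below.
Building a diminished triad on E gives E-G-Bb.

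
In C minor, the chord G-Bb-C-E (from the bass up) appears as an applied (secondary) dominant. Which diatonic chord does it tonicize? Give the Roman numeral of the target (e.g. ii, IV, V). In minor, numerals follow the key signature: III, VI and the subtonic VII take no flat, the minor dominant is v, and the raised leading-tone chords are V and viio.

The chord is a dominant seventh chord on C.
A dominant resolves down a perfect fifth: C → F. In C minor, F is scale degree 4, i.e. iv.

iv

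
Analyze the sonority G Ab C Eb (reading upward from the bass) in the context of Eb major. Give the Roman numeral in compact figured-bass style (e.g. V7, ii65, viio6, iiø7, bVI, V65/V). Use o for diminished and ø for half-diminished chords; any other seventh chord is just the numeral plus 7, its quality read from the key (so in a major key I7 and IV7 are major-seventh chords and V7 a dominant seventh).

The pitches Ab-C-Eb-G form a major seventh chord rooted on Ab.
Ab is scale degree 4 in Eb major, and a major seventh chord on that degree is written IV7.
With G in the bass the chord is in third inversion, so the figured bass is 42.

IV42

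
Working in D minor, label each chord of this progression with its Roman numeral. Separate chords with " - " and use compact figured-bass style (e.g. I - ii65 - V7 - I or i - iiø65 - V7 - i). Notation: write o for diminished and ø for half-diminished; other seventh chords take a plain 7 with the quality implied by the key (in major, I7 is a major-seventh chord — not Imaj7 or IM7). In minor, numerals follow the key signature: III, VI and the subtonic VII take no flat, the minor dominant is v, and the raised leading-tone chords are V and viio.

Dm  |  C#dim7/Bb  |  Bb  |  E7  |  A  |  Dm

Dm has root D, degree 1 in D minor, so i.
C#dim7/Bb has root C#, degree 7 in D minor, so viio42.
Bb: major triad on Bb = scale degree 6 → VI.
E7: a dominant seventh chord on E, the applied dominant of V → V7/V.
A has root A, degree 5 in D minor, so V.
Dm: root D is the tonic; minor triad there is i.

i - viio42 - VI - V7/V - V - i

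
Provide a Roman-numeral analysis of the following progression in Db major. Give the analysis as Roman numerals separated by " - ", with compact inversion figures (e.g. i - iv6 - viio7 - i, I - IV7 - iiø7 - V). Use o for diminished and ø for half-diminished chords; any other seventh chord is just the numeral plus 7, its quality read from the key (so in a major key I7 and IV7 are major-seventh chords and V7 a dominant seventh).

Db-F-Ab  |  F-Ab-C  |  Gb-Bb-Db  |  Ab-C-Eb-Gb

Db-F-Ab: major triad on Db = scale degree 1 → I.
F-Ab-C: minor triad on F = scale degree 3 → iii.
Gb-Bb-Db: major triad on Gb = scale degree 4 → IV.
Ab-C-Eb-Gb: dominant seventh chord on Ab = scale degree 5 → V7.

I - iii - IV - V7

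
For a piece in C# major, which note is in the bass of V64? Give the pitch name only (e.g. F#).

D#

V in C# major has root G#; the chord is G#-B#-D#.
The figure 64 means second inversion — the fifth is in the bass.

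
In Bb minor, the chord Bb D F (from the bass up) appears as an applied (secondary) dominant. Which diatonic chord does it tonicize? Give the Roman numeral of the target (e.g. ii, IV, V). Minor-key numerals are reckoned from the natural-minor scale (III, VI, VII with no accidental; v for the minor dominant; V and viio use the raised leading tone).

iv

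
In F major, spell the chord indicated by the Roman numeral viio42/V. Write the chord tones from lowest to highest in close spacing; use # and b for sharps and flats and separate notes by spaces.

Ab B D F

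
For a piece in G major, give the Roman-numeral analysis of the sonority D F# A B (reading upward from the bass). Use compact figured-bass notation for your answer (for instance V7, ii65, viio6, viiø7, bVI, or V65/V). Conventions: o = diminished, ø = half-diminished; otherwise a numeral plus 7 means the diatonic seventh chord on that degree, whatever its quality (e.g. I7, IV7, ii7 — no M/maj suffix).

iii65

The pitches B-D-F#-A form a minor seventh chord rooted on B.
B is scale degree 3 in G major, and a minor seventh chord on that degree is written iii7.
With D in the bass the chord is in first inversion, so the figured bass is 65.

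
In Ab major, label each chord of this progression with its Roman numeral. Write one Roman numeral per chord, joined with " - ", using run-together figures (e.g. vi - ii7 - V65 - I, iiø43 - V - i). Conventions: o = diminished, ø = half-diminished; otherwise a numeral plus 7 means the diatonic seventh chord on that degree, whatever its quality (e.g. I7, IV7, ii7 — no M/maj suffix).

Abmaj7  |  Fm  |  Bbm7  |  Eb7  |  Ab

I7 - vi - ii7 - V7 - I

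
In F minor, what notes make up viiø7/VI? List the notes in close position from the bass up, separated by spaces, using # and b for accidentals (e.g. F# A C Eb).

The slash marks an applied leading-tone chord: viio of VI. In F minor, VI is Db, so the leading tone to it is C, a half step below.
Building a half-diminished seventh chord on C gives C-Eb-Gb-Bb.

C Eb Gb Bb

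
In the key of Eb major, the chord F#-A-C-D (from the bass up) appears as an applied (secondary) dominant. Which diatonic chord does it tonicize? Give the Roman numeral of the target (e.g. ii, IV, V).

iii

The chord is a dominant seventh chord on D.
A dominant resolves down a perfect fifth: D → G. In Eb major, G is scale degree 3, i.e. iii.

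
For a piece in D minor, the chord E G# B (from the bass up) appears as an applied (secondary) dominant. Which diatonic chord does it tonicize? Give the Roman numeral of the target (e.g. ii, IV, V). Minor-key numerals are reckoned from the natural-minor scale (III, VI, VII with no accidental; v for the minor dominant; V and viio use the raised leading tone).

V

The chord is a major triad on E.
A dominant resolves down a perfect fifth: E → A. In D minor, A is scale degree 5, i.e. V.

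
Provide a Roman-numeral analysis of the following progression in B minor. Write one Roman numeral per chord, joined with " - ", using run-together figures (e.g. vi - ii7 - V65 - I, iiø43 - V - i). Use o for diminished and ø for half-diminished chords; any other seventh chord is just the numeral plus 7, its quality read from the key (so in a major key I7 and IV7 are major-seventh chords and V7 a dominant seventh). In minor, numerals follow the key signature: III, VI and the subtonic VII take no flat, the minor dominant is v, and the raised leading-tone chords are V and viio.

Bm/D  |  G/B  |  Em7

Bm/D has root B, degree 1 in B minor, so i6.
G/B: root G is the submediant; major triad there is VI6.
Em7: root E is the subdominant; minor seventh chord there is iv7.

i6 - VI6 - iv7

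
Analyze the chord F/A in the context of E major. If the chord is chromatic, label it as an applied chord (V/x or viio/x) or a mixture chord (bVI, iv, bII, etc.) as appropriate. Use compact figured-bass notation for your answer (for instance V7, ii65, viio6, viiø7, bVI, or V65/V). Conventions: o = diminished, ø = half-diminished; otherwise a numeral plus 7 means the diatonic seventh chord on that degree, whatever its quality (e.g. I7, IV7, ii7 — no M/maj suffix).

bII6

Stacked in thirds the chord is F-A-C: a major triad on F.
F is the lowered second degree of E major (diatonic 2 would be F#). This is the Neapolitan sixth — a major triad on the lowered second degree, here in its customary first inversion.
With A in the bass the chord is in first inversion, so the figured bass is 6.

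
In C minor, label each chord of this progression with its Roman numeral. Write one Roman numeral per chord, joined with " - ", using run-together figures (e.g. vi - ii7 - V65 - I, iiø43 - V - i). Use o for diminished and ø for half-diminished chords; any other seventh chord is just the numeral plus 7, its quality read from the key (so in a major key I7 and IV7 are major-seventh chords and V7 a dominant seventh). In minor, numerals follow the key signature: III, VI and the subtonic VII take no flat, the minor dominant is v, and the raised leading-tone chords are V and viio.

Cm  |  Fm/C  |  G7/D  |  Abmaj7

Cm has root C, degree 1 in C minor, so i.
Fm/C has root F, degree 4 in C minor, so iv64.
G7/D has root G, degree 5 in C minor, so V43.
Abmaj7 has root Ab, degree 6 in C minor, so VI7.

i - iv64 - V43 - VI7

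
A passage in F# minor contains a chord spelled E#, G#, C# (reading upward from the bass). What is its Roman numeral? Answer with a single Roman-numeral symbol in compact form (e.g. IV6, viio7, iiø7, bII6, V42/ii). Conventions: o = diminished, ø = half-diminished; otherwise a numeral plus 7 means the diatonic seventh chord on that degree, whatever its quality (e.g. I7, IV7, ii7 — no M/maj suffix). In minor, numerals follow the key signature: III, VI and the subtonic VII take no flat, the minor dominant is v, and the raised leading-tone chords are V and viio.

V6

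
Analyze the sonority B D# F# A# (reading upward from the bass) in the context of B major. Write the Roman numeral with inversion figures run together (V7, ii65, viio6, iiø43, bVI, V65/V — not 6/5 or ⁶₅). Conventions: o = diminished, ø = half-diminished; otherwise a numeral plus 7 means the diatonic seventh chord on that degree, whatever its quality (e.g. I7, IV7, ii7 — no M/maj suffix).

I7

The pitches B-D#-F#-A# form a major seventh chord rooted on B.
B is scale degree 1 in B major, and a major seventh chord on that degree is written I7.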